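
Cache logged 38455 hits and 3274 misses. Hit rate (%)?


Formula: hit rate = hits / (hits + misses) * 100
hit rate = 38455 / (38455 + 3274) * 100
hit rate = 38455 / 41729 * 100
hit rate = 92.15%

92.15%


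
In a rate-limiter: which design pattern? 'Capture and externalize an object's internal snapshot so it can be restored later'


This matches the Memento pattern

Memento


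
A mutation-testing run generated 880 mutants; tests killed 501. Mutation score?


Mutation score = killed / total * 100
Mutation score = 501 / 880 * 100
Mutation score = 56.93%

56.93%


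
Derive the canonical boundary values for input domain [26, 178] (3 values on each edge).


Range: [26, 178]
Boundaries: just below min, min, min+1, max-1, max, just above max
Values: [25, 26, 27, 177, 178, 179]

[25, 26, 27, 177, 178, 179]


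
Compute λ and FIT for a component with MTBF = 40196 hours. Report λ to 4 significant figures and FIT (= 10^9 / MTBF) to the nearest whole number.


Formula: λ = 1 / MTBF; FIT = λ × 1e9 = 1e9 / MTBF
λ = 1 / 40196 ≈ 2.488e-05 failures/hour
FIT = 1e9 / 40196 ≈ 24878 failures per 1e9 hours (nearest whole number)

λ = 2.488e-05 /h, FIT = 24878


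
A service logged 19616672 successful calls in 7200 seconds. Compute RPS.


Formula: throughput = requests / seconds
throughput = 19616672 / 7200
throughput = 2724.54 requests/second

2724.54 requests/second


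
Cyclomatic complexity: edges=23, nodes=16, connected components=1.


Formula: V(G) = E - N + 2P
V(G) = 23 - 16 + 2*1
V(G) = 7 + 2
V(G) = 9

9


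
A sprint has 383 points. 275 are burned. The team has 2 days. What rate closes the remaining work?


Formula: Required rate = Remaining points / Days left
Remaining = 383 - 275 = 108 points
Required rate = 108 / 2 = 54.0 points/day

54.0 points/day


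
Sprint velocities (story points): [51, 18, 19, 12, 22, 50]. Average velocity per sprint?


Formula: Avg velocity = Total points / Number of sprints
Points: [51, 18, 19, 12, 22, 50]
Sum = 51 + 18 + 19 + 12 + 22 + 50 = 172
Avg velocity = 172 / 6 = 28.67 points/sprint

28.67 points/sprint


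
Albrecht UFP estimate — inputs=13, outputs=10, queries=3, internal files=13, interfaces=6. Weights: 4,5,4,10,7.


UFP = EI*4 + EO*5 + EQ*4 + ILF*10 + EIF*7
UFP = 13*4 + 10*5 + 3*4 + 13*10 + 6*7
UFP = 52 + 50 + 12 + 130 + 42
UFP = 286

286


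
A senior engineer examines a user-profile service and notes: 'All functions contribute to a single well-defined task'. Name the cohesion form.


Reasoning: Best: single purpose
Type: Functional cohesion

Functional cohesion


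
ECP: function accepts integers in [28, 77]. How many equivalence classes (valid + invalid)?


Valid range: [28, 77]
Class 1: x < 28 — invalid
Class 2: 28 ≤ x ≤ 77 — valid
Class 3: x > 77 — invalid
Total equivalence classes: 3

3 equivalence classes


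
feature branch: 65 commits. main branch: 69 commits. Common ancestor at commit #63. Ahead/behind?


Common ancestor: commit #63
feature commits after divergence: 65 - 63 = 2
main commits after divergence: 69 - 63 = 6
feature is 2 commits ahead of main
main is 6 commits ahead of feature

feature ahead: 2, main ahead: 6


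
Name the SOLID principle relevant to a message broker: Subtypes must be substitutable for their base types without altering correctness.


This describes the Liskov Substitution Principle (LSP)

Liskov Substitution Principle (LSP)


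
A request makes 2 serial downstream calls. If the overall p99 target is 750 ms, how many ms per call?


Formula: per_stage = total_budget / stages
per_stage = 750 / 2
per_stage = 375.0 ms

375.0 ms


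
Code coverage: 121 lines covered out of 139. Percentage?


Coverage = covered / total * 100
Coverage = 121 / 139 * 100
Coverage = 87.05%

87.05%


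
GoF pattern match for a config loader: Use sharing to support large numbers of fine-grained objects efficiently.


This matches the Flyweight pattern

Flyweight


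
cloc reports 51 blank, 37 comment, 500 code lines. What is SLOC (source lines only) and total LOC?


Total LOC = blank + comment + code
Total LOC = 51 + 37 + 500 = 588
SLOC (source only) = code = 500

Total LOC: 588, SLOC: 500


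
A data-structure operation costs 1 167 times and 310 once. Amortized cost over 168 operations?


Formula: Amortized cost = Total cost / Operations
Total cost = (167 * 1) + (1 * 310)
Total cost = 167 + 310 = 477
Amortized = 477 / 168 = 2.8393

2.8393


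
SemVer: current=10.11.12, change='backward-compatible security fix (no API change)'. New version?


Current: 10.11.12
Change category: 'backward-compatible security fix (no API change)' → patch bump
SemVer rule: patch bump → increment PATCH (MAJOR and MINOR unchanged)
New: 10.11.13

10.11.13


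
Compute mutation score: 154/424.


Mutation score = killed / total * 100
Mutation score = 154 / 424 * 100
Mutation score = 36.32%

36.32%


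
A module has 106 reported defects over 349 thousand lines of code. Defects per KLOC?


Defect density = defects / KLOC
Defect density = 106 / 349
Defect density = 0.304 defects/KLOC

0.304 defects/KLOC


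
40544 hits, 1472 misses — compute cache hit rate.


Formula: hit rate = hits / (hits + misses) * 100
hit rate = 40544 / (40544 + 1472) * 100
hit rate = 40544 / 42016 * 100
hit rate = 96.5%

96.5%


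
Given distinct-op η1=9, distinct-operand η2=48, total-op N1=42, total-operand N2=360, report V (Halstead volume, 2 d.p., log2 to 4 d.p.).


Formula: V = N * log2(η), where N = N1 + N2 and η = η1 + η2
η = 9 + 48 = 57
N = 42 + 360 = 402
log2(57) ≈ 5.8329
V = 402 * 5.8329 = 2344.83

2344.83


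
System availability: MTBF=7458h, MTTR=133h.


Availability = MTBF / (MTBF + MTTR)
Availability = 7458 / (7458 + 133)
Availability = 7458 / 7591
Availability = 98.2479%

98.2479%


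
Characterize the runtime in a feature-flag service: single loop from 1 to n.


Reasoning: one pass through n items
Complexity: O(n)

O(n)


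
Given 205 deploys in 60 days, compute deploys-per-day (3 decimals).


Formula: deployments per day = releases / days
= 205 / 60
= 3.417 deploys/day
(equivalently, 23.92 deploys/week)

3.417 deploys/day


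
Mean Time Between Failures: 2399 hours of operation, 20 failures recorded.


Formula: MTBF = Total operating time / Number of failures
MTBF = 2399 / 20
MTBF = 119.95 hours

119.95 hours


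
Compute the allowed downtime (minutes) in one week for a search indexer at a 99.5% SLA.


Formula: allowed downtime = period * (100 - SLA) / 100
Period (week) = 10080 minutes
Unavailability fraction = (100 - 99.5) / 100
Allowed downtime = 10080 * (100 - 99.5) / 100
Allowed downtime = 50.4 minutes

50.4 minutes


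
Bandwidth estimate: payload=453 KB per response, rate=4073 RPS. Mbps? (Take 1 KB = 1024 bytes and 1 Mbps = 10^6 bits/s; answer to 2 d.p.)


Formula: Mbps = payload_bytes * RPS * 8 / 1e6
Payload per request = 453 KB = 453 * 1024 = 463872 bytes
Total bytes/sec = 463872 * 4073 = 1889350656
Total bits/sec = 1889350656 * 8 = 15114805248
Mbps = 15114805248 / 1e6 = 15114.81

15114.81 Mbps


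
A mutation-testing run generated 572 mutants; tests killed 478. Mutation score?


Mutation score = killed / total * 100
Mutation score = 478 / 572 * 100
Mutation score = 83.57%

83.57%


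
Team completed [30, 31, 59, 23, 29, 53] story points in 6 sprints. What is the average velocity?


Formula: Avg velocity = Total points / Number of sprints
Points: [30, 31, 59, 23, 29, 53]
Sum = 30 + 31 + 59 + 23 + 29 + 53 = 225
Avg velocity = 225 / 6 = 37.5 points/sprint

37.5 points/sprint


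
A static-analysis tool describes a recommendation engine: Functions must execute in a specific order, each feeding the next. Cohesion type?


Reasoning: Output of one is input to next
Type: Sequential cohesion

Sequential cohesion


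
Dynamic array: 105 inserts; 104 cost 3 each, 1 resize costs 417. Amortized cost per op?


Formula: Amortized cost = Total cost / Operations
Total cost = (104 * 3) + (1 * 417)
Total cost = 312 + 417 = 729
Amortized = 729 / 105 = 6.9429

6.9429


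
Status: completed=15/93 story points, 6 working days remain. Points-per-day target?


Formula: Required rate = Remaining points / Days left
Remaining = 93 - 15 = 78 points
Required rate = 78 / 6 = 13.0 points/day

13.0 points/day


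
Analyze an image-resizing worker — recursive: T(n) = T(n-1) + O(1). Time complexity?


Reasoning: linear recursion with constant work per frame
Complexity: O(n)

O(n)


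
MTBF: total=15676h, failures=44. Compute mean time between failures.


Formula: MTBF = Total operating time / Number of failures
MTBF = 15676 / 44
MTBF = 356.27 hours

356.27 hours


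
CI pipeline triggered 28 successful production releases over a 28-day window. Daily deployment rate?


Formula: deployments per day = releases / days
= 28 / 28
= 1.0 deploys/day
(equivalently, 7.0 deploys/week)

1.0 deploys/day


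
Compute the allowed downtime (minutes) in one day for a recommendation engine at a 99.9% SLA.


Formula: allowed downtime = period * (100 - SLA) / 100
Period (day) = 1440 minutes
Unavailability fraction = (100 - 99.9) / 100
Allowed downtime = 1440 * (100 - 99.9) / 100
Allowed downtime = 1.44 minutes

1.44 minutes


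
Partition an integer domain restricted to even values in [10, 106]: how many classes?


Constraint: even integers in [10, 106]
Class 1: x < 10 — out-of-range invalid
Class 2: x in [10,106] but odd — wrong type invalid
Class 3: x in [10,106] and even — valid
Class 4: x > 106 — out-of-range invalid
Total equivalence classes: 4

4 equivalence classes


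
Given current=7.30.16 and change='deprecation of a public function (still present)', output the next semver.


Current: 7.30.16
Change category: 'deprecation of a public function (still present)' → minor bump
SemVer rule: minor bump → increment MINOR, reset PATCH to 0 (MAJOR unchanged)
New: 7.31.0

7.31.0


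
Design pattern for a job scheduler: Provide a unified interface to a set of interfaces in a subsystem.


This matches the Facade pattern

Facade


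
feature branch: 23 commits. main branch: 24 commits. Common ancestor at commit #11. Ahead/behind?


Common ancestor: commit #11
feature commits after divergence: 23 - 11 = 12
main commits after divergence: 24 - 11 = 13
feature is 12 commits ahead of main
main is 13 commits ahead of feature

feature ahead: 12, main ahead: 13


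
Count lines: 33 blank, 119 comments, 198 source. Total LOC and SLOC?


Total LOC = blank + comment + code
Total LOC = 33 + 119 + 198 = 350
SLOC (source only) = code = 198

Total LOC: 350, SLOC: 198


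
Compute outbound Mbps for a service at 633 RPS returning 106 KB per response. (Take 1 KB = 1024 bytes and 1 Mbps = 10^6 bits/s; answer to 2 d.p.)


Formula: Mbps = payload_bytes * RPS * 8 / 1e6
Payload per request = 106 KB = 106 * 1024 = 108544 bytes
Total bytes/sec = 108544 * 633 = 68708352
Total bits/sec = 68708352 * 8 = 549666816
Mbps = 549666816 / 1e6 = 549.67

549.67 Mbps


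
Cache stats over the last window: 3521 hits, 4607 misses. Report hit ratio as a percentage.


Formula: hit rate = hits / (hits + misses) * 100
hit rate = 3521 / (3521 + 4607) * 100
hit rate = 3521 / 8128 * 100
hit rate = 43.32%

43.32%


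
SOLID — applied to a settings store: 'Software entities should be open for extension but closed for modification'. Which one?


This describes the Open/Closed Principle (OCP)

Open/Closed Principle (OCP)


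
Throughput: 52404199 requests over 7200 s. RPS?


Formula: throughput = requests / seconds
throughput = 52404199 / 7200
throughput = 7278.36 requests/second

7278.36 requests/second


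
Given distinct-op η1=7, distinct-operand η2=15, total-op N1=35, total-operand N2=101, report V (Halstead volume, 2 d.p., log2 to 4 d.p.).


Formula: V = N * log2(η), where N = N1 + N2 and η = η1 + η2
η = 7 + 15 = 22
N = 35 + 101 = 136
log2(22) ≈ 4.4594
V = 136 * 4.4594 = 606.48

606.48


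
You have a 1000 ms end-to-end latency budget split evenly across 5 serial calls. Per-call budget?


Formula: per_stage = total_budget / stages
per_stage = 1000 / 5
per_stage = 200.0 ms

200.0 ms


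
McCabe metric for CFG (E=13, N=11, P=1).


Formula: V(G) = E - N + 2P
V(G) = 13 - 11 + 2*1
V(G) = 2 + 2
V(G) = 4

4


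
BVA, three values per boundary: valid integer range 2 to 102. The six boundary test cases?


Range: [2, 102]
Boundaries: just below min, min, min+1, max-1, max, just above max
Values: [1, 2, 3, 101, 102, 103]

[1, 2, 3, 101, 102, 103]


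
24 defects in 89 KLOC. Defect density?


Defect density = defects / KLOC
Defect density = 24 / 89
Defect density = 0.27 defects/KLOC

0.27 defects/KLOC


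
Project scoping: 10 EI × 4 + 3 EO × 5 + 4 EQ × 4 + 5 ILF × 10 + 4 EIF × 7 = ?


UFP = EI*4 + EO*5 + EQ*4 + ILF*10 + EIF*7
UFP = 10*4 + 3*5 + 4*4 + 5*10 + 4*7
UFP = 40 + 15 + 16 + 50 + 28
UFP = 149

149


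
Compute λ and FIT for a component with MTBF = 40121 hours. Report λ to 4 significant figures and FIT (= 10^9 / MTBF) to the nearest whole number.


Formula: λ = 1 / MTBF; FIT = λ × 1e9 = 1e9 / MTBF
λ = 1 / 40121 ≈ 2.492e-05 failures/hour
FIT = 1e9 / 40121 ≈ 24925 failures per 1e9 hours (nearest whole number)

λ = 2.492e-05 /h, FIT = 24925


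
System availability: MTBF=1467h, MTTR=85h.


Availability = MTBF / (MTBF + MTTR)
Availability = 1467 / (1467 + 85)
Availability = 1467 / 1552
Availability = 94.5232%

94.5232%


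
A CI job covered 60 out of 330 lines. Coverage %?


Coverage = covered / total * 100
Coverage = 60 / 330 * 100
Coverage = 18.18%

18.18%


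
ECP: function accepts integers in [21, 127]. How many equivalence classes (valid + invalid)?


Valid range: [21, 127]
Class 1: x < 21 — invalid
Class 2: 21 ≤ x ≤ 127 — valid
Class 3: x > 127 — invalid
Total equivalence classes: 3

3 equivalence classes


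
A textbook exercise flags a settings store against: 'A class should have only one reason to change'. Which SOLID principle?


This describes the Single Responsibility Principle (SRP)

Single Responsibility Principle (SRP)


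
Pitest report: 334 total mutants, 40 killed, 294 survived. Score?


Mutation score = killed / total * 100
Mutation score = 40 / 334 * 100
Mutation score = 11.98%

11.98%


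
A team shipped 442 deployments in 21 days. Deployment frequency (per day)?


Formula: deployments per day = releases / days
= 442 / 21
= 21.048 deploys/day
(equivalently, 147.33 deploys/week)

21.048 deploys/day


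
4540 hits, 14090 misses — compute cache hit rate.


Formula: hit rate = hits / (hits + misses) * 100
hit rate = 4540 / (4540 + 14090) * 100
hit rate = 4540 / 18630 * 100
hit rate = 24.37%

24.37%


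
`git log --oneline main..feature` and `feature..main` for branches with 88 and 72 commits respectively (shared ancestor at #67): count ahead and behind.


Common ancestor: commit #67
feature commits after divergence: 88 - 67 = 21
main commits after divergence: 72 - 67 = 5
feature is 21 commits ahead of main
main is 5 commits ahead of feature

feature ahead: 21, main ahead: 5


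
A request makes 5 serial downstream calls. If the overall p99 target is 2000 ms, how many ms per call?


Formula: per_stage = total_budget / stages
per_stage = 2000 / 5
per_stage = 400.0 ms

400.0 ms


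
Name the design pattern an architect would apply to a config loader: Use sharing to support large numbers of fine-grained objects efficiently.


This matches the Flyweight pattern

Flyweight


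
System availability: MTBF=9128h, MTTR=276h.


Availability = MTBF / (MTBF + MTTR)
Availability = 9128 / (9128 + 276)
Availability = 9128 / 9404
Availability = 97.0651%

97.0651%


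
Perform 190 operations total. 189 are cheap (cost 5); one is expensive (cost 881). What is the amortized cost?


Formula: Amortized cost = Total cost / Operations
Total cost = (189 * 5) + (1 * 881)
Total cost = 945 + 881 = 1826
Amortized = 1826 / 190 = 9.6105

9.6105


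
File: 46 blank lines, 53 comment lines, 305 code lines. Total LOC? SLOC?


Total LOC = blank + comment + code
Total LOC = 46 + 53 + 305 = 404
SLOC (source only) = code = 305

Total LOC: 404, SLOC: 305


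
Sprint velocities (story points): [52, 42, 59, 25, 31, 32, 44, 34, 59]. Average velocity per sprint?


Formula: Avg velocity = Total points / Number of sprints
Points: [52, 42, 59, 25, 31, 32, 44, 34, 59]
Sum = 52 + 42 + 59 + 25 + 31 + 32 + 44 + 34 + 59 = 378
Avg velocity = 378 / 9 = 42.0 points/sprint

42.0 points/sprint


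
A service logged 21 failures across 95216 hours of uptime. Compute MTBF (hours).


Formula: MTBF = Total operating time / Number of failures
MTBF = 95216 / 21
MTBF = 4534.1 hours

4534.1 hours


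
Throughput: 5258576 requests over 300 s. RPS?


Formula: throughput = requests / seconds
throughput = 5258576 / 300
throughput = 17528.59 requests/second

17528.59 requests/second


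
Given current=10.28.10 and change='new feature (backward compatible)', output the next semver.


Current: 10.28.10
Change category: 'new feature (backward compatible)' → minor bump
SemVer rule: minor bump → increment MINOR, reset PATCH to 0 (MAJOR unchanged)
New: 10.29.0

10.29.0


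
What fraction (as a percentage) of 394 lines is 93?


Coverage = covered / total * 100
Coverage = 93 / 394 * 100
Coverage = 23.6%

23.6%


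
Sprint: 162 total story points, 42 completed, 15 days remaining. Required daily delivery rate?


Formula: Required rate = Remaining points / Days left
Remaining = 162 - 42 = 120 points
Required rate = 120 / 15 = 8.0 points/day

8.0 points/day


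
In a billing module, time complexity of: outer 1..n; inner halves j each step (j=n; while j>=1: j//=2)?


Reasoning: n times log n
Complexity: O(n log n)

O(n log n)


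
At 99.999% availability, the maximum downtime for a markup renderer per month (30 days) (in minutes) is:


Formula: allowed downtime = period * (100 - SLA) / 100
Period (month (30 days)) = 43200 minutes
Unavailability fraction = (100 - 99.999) / 100
Allowed downtime = 43200 * (100 - 99.999) / 100
Allowed downtime = 0.432 minutes

0.432 minutes


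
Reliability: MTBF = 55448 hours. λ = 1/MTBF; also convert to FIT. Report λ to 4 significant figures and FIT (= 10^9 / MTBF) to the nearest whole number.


Formula: λ = 1 / MTBF; FIT = λ × 1e9 = 1e9 / MTBF
λ = 1 / 55448 ≈ 1.803e-05 failures/hour
FIT = 1e9 / 55448 ≈ 18035 failures per 1e9 hours (nearest whole number)

λ = 1.803e-05 /h, FIT = 18035


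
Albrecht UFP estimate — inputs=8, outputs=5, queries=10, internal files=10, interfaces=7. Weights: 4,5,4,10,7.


UFP = EI*4 + EO*5 + EQ*4 + ILF*10 + EIF*7
UFP = 8*4 + 5*5 + 10*4 + 10*10 + 7*7
UFP = 32 + 25 + 40 + 100 + 49
UFP = 246

246


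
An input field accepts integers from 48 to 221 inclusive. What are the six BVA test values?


Range: [48, 221]
Boundaries: just below min, min, min+1, max-1, max, just above max
Values: [47, 48, 49, 220, 221, 222]

[47, 48, 49, 220, 221, 222]


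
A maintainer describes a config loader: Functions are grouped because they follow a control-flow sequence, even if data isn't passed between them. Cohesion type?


Reasoning: Grouped by order of execution within a routine, not by data flow
Type: Procedural cohesion

Procedural cohesion


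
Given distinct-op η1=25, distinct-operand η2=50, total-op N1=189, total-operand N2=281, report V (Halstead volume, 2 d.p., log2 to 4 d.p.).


Formula: V = N * log2(η), where N = N1 + N2 and η = η1 + η2
η = 25 + 50 = 75
N = 189 + 281 = 470
log2(75) ≈ 6.2288
V = 470 * 6.2288 = 2927.54

2927.54


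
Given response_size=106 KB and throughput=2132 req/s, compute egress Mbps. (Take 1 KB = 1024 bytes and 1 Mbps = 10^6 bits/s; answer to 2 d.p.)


Formula: Mbps = payload_bytes * RPS * 8 / 1e6
Payload per request = 106 KB = 106 * 1024 = 108544 bytes
Total bytes/sec = 108544 * 2132 = 231415808
Total bits/sec = 231415808 * 8 = 1851326464
Mbps = 1851326464 / 1e6 = 1851.33

1851.33 Mbps


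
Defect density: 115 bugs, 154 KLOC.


Defect density = defects / KLOC
Defect density = 115 / 154
Defect density = 0.747 defects/KLOC

0.747 defects/KLOC


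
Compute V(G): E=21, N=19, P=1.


Formula: V(G) = E - N + 2P
V(G) = 21 - 19 + 2*1
V(G) = 2 + 2
V(G) = 4

4


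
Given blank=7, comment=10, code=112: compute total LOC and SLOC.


Total LOC = blank + comment + code
Total LOC = 7 + 10 + 112 = 129
SLOC (source only) = code = 112

Total LOC: 129, SLOC: 112


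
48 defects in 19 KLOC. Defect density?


Defect density = defects / KLOC
Defect density = 48 / 19
Defect density = 2.526 defects/KLOC

2.526 defects/KLOC


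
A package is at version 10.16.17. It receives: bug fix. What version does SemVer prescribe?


Current: 10.16.17
Change category: 'bug fix' → patch bump
SemVer rule: patch bump → increment PATCH (MAJOR and MINOR unchanged)
New: 10.16.18

10.16.18


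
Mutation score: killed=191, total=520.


Mutation score = killed / total * 100
Mutation score = 191 / 520 * 100
Mutation score = 36.73%

36.73%


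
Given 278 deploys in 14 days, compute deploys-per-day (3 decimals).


Formula: deployments per day = releases / days
= 278 / 14
= 19.857 deploys/day
(equivalently, 139.0 deploys/week)

19.857 deploys/day


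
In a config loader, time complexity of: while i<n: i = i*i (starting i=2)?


Reasoning: squaring drives double-exponential growth; iterations ~ log log n
Complexity: O(log log n)

O(log log n)


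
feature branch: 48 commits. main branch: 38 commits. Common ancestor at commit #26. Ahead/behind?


Common ancestor: commit #26
feature commits after divergence: 48 - 26 = 22
main commits after divergence: 38 - 26 = 12
feature is 22 commits ahead of main
main is 12 commits ahead of feature

feature ahead: 22, main ahead: 12


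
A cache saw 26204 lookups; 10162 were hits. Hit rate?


Formula: hit rate = hits / (hits + misses) * 100
hit rate = 10162 / (10162 + 16042) * 100
hit rate = 10162 / 26204 * 100
hit rate = 38.78%

38.78%


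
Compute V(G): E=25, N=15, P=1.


Formula: V(G) = E - N + 2P
V(G) = 25 - 15 + 2*1
V(G) = 10 + 2
V(G) = 12

12


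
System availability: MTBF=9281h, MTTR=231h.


Availability = MTBF / (MTBF + MTTR)
Availability = 9281 / (9281 + 231)
Availability = 9281 / 9512
Availability = 97.5715%

97.5715%


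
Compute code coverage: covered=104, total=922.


Coverage = covered / total * 100
Coverage = 104 / 922 * 100
Coverage = 11.28%

11.28%


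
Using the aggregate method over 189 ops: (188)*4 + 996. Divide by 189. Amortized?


Formula: Amortized cost = Total cost / Operations
Total cost = (188 * 4) + (1 * 996)
Total cost = 752 + 996 = 1748
Amortized = 1748 / 189 = 9.2487

9.2487


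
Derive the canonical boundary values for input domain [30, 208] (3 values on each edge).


Range: [30, 208]
Boundaries: just below min, min, min+1, max-1, max, just above max
Values: [29, 30, 31, 207, 208, 209]

[29, 30, 31, 207, 208, 209]


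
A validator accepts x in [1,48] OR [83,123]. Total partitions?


Valid ranges: [1,48] and [83,123]
Class 1: x < 1 — invalid
Class 2: 1 ≤ x ≤ 48 — valid
Class 3: 48 < x < 83 — invalid (gap between ranges)
Class 4: 83 ≤ x ≤ 123 — valid
Class 5: x > 123 — invalid
Total equivalence classes: 5

5 equivalence classes


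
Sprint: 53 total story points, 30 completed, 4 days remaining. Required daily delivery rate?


Formula: Required rate = Remaining points / Days left
Remaining = 53 - 30 = 23 points
Required rate = 23 / 4 = 5.75 points/day

5.75 points/day


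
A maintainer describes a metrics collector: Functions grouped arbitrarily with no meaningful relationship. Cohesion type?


Reasoning: Worst: random grouping
Type: Coincidental cohesion

Coincidental cohesion


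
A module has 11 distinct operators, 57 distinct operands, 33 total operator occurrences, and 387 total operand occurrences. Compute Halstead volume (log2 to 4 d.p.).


Formula: V = N * log2(η), where N = N1 + N2 and η = η1 + η2
η = 11 + 57 = 68
N = 33 + 387 = 420
log2(68) ≈ 6.0875
V = 420 * 6.0875 = 2556.75

2556.75


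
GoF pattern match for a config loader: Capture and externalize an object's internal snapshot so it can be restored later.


This matches the Memento pattern

Memento


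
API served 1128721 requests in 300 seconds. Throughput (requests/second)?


Formula: throughput = requests / seconds
throughput = 1128721 / 300
throughput = 3762.4 requests/second

3762.4 requests/second


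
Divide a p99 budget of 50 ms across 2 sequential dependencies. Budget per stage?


Formula: per_stage = total_budget / stages
per_stage = 50 / 2
per_stage = 25.0 ms

25.0 ms


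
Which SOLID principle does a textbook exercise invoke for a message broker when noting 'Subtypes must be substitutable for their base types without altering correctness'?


This describes the Liskov Substitution Principle (LSP)

Liskov Substitution Principle (LSP)


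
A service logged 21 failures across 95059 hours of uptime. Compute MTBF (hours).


Formula: MTBF = Total operating time / Number of failures
MTBF = 95059 / 21
MTBF = 4526.62 hours

4526.62 hours


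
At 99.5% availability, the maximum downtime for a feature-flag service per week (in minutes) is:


Formula: allowed downtime = period * (100 - SLA) / 100
Period (week) = 10080 minutes
Unavailability fraction = (100 - 99.5) / 100
Allowed downtime = 10080 * (100 - 99.5) / 100
Allowed downtime = 50.4 minutes

50.4 minutes


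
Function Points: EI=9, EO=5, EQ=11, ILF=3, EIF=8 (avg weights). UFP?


UFP = EI*4 + EO*5 + EQ*4 + ILF*10 + EIF*7
UFP = 9*4 + 5*5 + 11*4 + 3*10 + 8*7
UFP = 36 + 25 + 44 + 30 + 56
UFP = 191

191


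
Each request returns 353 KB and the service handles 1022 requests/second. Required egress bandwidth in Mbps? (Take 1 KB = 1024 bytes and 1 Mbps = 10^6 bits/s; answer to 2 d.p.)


Formula: Mbps = payload_bytes * RPS * 8 / 1e6
Payload per request = 353 KB = 353 * 1024 = 361472 bytes
Total bytes/sec = 361472 * 1022 = 369424384
Total bits/sec = 369424384 * 8 = 2955395072
Mbps = 2955395072 / 1e6 = 2955.4

2955.4 Mbps


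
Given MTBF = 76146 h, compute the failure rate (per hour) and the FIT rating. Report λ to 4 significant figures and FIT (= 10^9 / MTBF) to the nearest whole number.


Formula: λ = 1 / MTBF; FIT = λ × 1e9 = 1e9 / MTBF
λ = 1 / 76146 ≈ 1.313e-05 failures/hour
FIT = 1e9 / 76146 ≈ 13133 failures per 1e9 hours (nearest whole number)

λ = 1.313e-05 /h, FIT = 13133


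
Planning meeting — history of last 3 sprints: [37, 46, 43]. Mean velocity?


Formula: Avg velocity = Total points / Number of sprints
Points: [37, 46, 43]
Sum = 37 + 46 + 43 = 126
Avg velocity = 126 / 3 = 42.0 points/sprint

42.0 points/sprint


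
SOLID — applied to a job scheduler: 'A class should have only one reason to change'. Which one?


This describes the Single Responsibility Principle (SRP)

Single Responsibility Principle (SRP)


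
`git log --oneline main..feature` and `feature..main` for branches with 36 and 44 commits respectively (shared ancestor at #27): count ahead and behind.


Common ancestor: commit #27
feature commits after divergence: 36 - 27 = 9
main commits after divergence: 44 - 27 = 17
feature is 9 commits ahead of main
main is 17 commits ahead of feature

feature ahead: 9, main ahead: 17


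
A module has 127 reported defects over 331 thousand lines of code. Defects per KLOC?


Defect density = defects / KLOC
Defect density = 127 / 331
Defect density = 0.384 defects/KLOC

0.384 defects/KLOC


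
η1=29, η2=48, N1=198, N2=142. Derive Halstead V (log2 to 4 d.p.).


Formula: V = N * log2(η), where N = N1 + N2 and η = η1 + η2
η = 29 + 48 = 77
N = 198 + 142 = 340
log2(77) ≈ 6.2668
V = 340 * 6.2668 = 2130.71

2130.71


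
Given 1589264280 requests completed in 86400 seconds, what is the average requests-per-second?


Formula: throughput = requests / seconds
throughput = 1589264280 / 86400
throughput = 18394.26 requests/second

18394.26 requests/second


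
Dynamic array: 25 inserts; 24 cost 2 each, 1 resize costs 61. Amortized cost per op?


Formula: Amortized cost = Total cost / Operations
Total cost = (24 * 2) + (1 * 61)
Total cost = 48 + 61 = 109
Amortized = 109 / 25 = 4.36

4.36


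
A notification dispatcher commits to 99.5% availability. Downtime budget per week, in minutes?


Formula: allowed downtime = period * (100 - SLA) / 100
Period (week) = 10080 minutes
Unavailability fraction = (100 - 99.5) / 100
Allowed downtime = 10080 * (100 - 99.5) / 100
Allowed downtime = 50.4 minutes

50.4 minutes


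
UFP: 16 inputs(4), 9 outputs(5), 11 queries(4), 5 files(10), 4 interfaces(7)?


UFP = EI*4 + EO*5 + EQ*4 + ILF*10 + EIF*7
UFP = 16*4 + 9*5 + 11*4 + 5*10 + 4*7
UFP = 64 + 45 + 44 + 50 + 28
UFP = 231

231


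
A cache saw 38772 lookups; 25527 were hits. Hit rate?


Formula: hit rate = hits / (hits + misses) * 100
hit rate = 25527 / (25527 + 13245) * 100
hit rate = 25527 / 38772 * 100
hit rate = 65.84%

65.84%


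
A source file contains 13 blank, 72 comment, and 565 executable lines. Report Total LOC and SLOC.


Total LOC = blank + comment + code
Total LOC = 13 + 72 + 565 = 650
SLOC (source only) = code = 565

Total LOC: 650, SLOC: 565


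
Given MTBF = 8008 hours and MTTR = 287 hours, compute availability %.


Availability = MTBF / (MTBF + MTTR)
Availability = 8008 / (8008 + 287)
Availability = 8008 / 8295
Availability = 96.5401%

96.5401%


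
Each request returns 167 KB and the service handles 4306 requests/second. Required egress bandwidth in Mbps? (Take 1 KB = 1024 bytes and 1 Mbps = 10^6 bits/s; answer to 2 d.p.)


Formula: Mbps = payload_bytes * RPS * 8 / 1e6
Payload per request = 167 KB = 167 * 1024 = 171008 bytes
Total bytes/sec = 171008 * 4306 = 736360448
Total bits/sec = 736360448 * 8 = 5890883584
Mbps = 5890883584 / 1e6 = 5890.88

5890.88 Mbps


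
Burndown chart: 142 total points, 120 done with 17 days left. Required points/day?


Formula: Required rate = Remaining points / Days left
Remaining = 142 - 120 = 22 points
Required rate = 22 / 17 = 1.29 points/day

1.29 points/day


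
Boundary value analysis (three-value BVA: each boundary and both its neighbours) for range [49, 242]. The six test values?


Range: [49, 242]
Boundaries: just below min, min, min+1, max-1, max, just above max
Values: [48, 49, 50, 241, 242, 243]

[48, 49, 50, 241, 242, 243]


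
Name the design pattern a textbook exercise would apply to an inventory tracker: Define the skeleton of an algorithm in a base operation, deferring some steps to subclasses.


This matches the Template Method pattern

Template Method


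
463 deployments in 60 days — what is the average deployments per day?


Formula: deployments per day = releases / days
= 463 / 60
= 7.717 deploys/day
(equivalently, 54.02 deploys/week)

7.717 deploys/day


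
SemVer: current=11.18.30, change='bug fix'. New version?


Current: 11.18.30
Change category: 'bug fix' → patch bump
SemVer rule: patch bump → increment PATCH (MAJOR and MINOR unchanged)
New: 11.18.31

11.18.31


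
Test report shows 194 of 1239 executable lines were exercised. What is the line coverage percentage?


Coverage = covered / total * 100
Coverage = 194 / 1239 * 100
Coverage = 15.66%

15.66%


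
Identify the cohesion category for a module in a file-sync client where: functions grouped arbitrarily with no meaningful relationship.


Reasoning: Worst: random grouping
Type: Coincidental cohesion

Coincidental cohesion


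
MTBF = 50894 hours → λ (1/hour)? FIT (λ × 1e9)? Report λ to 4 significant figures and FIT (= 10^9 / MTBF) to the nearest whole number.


Formula: λ = 1 / MTBF; FIT = λ × 1e9 = 1e9 / MTBF
λ = 1 / 50894 ≈ 1.965e-05 failures/hour
FIT = 1e9 / 50894 ≈ 19649 failures per 1e9 hours (nearest whole number)

λ = 1.965e-05 /h, FIT = 19649


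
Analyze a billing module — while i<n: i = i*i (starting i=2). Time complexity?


Reasoning: squaring drives double-exponential growth; iterations ~ log log n
Complexity: O(log log n)

O(log log n)


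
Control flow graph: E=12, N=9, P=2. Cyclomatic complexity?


Formula: V(G) = E - N + 2P
V(G) = 12 - 9 + 2*2
V(G) = 3 + 4
V(G) = 7

7


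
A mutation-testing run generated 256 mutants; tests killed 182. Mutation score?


Mutation score = killed / total * 100
Mutation score = 182 / 256 * 100
Mutation score = 71.09%

71.09%


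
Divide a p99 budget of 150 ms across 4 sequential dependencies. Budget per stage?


Formula: per_stage = total_budget / stages
per_stage = 150 / 4
per_stage = 37.5 ms

37.5 ms


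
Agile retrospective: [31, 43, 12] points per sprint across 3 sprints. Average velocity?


Formula: Avg velocity = Total points / Number of sprints
Points: [31, 43, 12]
Sum = 31 + 43 + 12 = 86
Avg velocity = 86 / 3 = 28.67 points/sprint

28.67 points/sprint


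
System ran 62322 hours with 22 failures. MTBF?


Formula: MTBF = Total operating time / Number of failures
MTBF = 62322 / 22
MTBF = 2832.82 hours

2832.82 hours


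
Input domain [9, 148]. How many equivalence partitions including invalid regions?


Valid range: [9, 148]
Class 1: x < 9 — invalid
Class 2: 9 ≤ x ≤ 148 — valid
Class 3: x > 148 — invalid
Total equivalence classes: 3

3 equivalence classes


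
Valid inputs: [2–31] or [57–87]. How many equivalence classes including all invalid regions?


Valid ranges: [2,31] and [57,87]
Class 1: x < 2 — invalid
Class 2: 2 ≤ x ≤ 31 — valid
Class 3: 31 < x < 57 — invalid (gap between ranges)
Class 4: 57 ≤ x ≤ 87 — valid
Class 5: x > 87 — invalid
Total equivalence classes: 5

5 equivalence classes


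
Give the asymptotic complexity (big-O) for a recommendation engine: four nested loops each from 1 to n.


Reasoning: four levels of nesting
Complexity: O(n^4)

O(n^4)


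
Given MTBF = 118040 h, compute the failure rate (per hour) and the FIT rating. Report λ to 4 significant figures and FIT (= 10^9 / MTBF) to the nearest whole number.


Formula: λ = 1 / MTBF; FIT = λ × 1e9 = 1e9 / MTBF
λ = 1 / 118040 ≈ 8.472e-06 failures/hour
FIT = 1e9 / 118040 ≈ 8472 failures per 1e9 hours (nearest whole number)

λ = 8.472e-06 /h, FIT = 8472


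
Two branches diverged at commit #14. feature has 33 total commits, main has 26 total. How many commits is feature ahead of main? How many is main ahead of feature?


Common ancestor: commit #14
feature commits after divergence: 33 - 14 = 19
main commits after divergence: 26 - 14 = 12
feature is 19 commits ahead of main
main is 12 commits ahead of feature

feature ahead: 19, main ahead: 12


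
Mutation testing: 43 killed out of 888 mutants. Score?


Mutation score = killed / total * 100
Mutation score = 43 / 888 * 100
Mutation score = 4.84%

4.84%


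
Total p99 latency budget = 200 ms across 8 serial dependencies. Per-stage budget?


Formula: per_stage = total_budget / stages
per_stage = 200 / 8
per_stage = 25.0 ms

25.0 ms


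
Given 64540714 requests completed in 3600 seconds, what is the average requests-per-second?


Formula: throughput = requests / seconds
throughput = 64540714 / 3600
throughput = 17927.98 requests/second

17927.98 requests/second


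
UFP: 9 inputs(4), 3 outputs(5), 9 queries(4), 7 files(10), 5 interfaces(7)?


UFP = EI*4 + EO*5 + EQ*4 + ILF*10 + EIF*7
UFP = 9*4 + 3*5 + 9*4 + 7*10 + 5*7
UFP = 36 + 15 + 36 + 70 + 35
UFP = 192

192


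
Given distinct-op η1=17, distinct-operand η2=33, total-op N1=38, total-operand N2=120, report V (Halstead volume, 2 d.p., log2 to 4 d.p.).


Formula: V = N * log2(η), where N = N1 + N2 and η = η1 + η2
η = 17 + 33 = 50
N = 38 + 120 = 158
log2(50) ≈ 5.6439
V = 158 * 5.6439 = 891.74

891.74


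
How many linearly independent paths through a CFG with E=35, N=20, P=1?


Formula: V(G) = E - N + 2P
V(G) = 35 - 20 + 2*1
V(G) = 15 + 2
V(G) = 17

17


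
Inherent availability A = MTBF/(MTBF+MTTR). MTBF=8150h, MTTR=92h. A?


Availability = MTBF / (MTBF + MTTR)
Availability = 8150 / (8150 + 92)
Availability = 8150 / 8242
Availability = 98.8838%

98.8838%


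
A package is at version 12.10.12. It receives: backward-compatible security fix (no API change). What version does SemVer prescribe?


Current: 12.10.12
Change category: 'backward-compatible security fix (no API change)' → patch bump
SemVer rule: patch bump → increment PATCH (MAJOR and MINOR unchanged)
New: 12.10.13

12.10.13


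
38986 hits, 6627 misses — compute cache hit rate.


Formula: hit rate = hits / (hits + misses) * 100
hit rate = 38986 / (38986 + 6627) * 100
hit rate = 38986 / 45613 * 100
hit rate = 85.47%

85.47%


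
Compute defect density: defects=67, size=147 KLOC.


Defect density = defects / KLOC
Defect density = 67 / 147
Defect density = 0.456 defects/KLOC

0.456 defects/KLOC


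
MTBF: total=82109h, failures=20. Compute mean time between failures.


Formula: MTBF = Total operating time / Number of failures
MTBF = 82109 / 20
MTBF = 4105.45 hours

4105.45 hours


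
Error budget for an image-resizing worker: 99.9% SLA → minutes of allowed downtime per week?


Formula: allowed downtime = period * (100 - SLA) / 100
Period (week) = 10080 minutes
Unavailability fraction = (100 - 99.9) / 100
Allowed downtime = 10080 * (100 - 99.9) / 100
Allowed downtime = 10.08 minutes

10.08 minutes


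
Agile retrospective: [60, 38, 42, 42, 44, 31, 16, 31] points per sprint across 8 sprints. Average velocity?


Formula: Avg velocity = Total points / Number of sprints
Points: [60, 38, 42, 42, 44, 31, 16, 31]
Sum = 60 + 38 + 42 + 42 + 44 + 31 + 16 + 31 = 304
Avg velocity = 304 / 8 = 38.0 points/sprint

38.0 points/sprint


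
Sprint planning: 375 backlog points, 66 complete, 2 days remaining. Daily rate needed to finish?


Formula: Required rate = Remaining points / Days left
Remaining = 375 - 66 = 309 points
Required rate = 309 / 2 = 154.5 points/day

154.5 points/day


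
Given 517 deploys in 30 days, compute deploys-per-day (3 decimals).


Formula: deployments per day = releases / days
= 517 / 30
= 17.233 deploys/day
(equivalently, 120.63 deploys/week)

17.233 deploys/day


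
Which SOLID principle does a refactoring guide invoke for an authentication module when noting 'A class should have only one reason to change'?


This describes the Single Responsibility Principle (SRP)

Single Responsibility Principle (SRP)


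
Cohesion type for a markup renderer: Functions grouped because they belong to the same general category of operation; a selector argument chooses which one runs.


Reasoning: Grouped by category of activity, not by data or sequence
Type: Logical cohesion

Logical cohesion


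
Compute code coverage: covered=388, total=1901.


Coverage = covered / total * 100
Coverage = 388 / 1901 * 100
Coverage = 20.41%

20.41%


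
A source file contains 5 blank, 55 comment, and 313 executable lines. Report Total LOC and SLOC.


Total LOC = blank + comment + code
Total LOC = 5 + 55 + 313 = 373
SLOC (source only) = code = 313

Total LOC: 373, SLOC: 313


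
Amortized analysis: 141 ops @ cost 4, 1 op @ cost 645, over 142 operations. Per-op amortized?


Formula: Amortized cost = Total cost / Operations
Total cost = (141 * 4) + (1 * 645)
Total cost = 564 + 645 = 1209
Amortized = 1209 / 142 = 8.5141

8.5141


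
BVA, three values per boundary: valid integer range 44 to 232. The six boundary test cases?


Range: [44, 232]
Boundaries: just below min, min, min+1, max-1, max, just above max
Values: [43, 44, 45, 231, 232, 233]

[43, 44, 45, 231, 232, 233]
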